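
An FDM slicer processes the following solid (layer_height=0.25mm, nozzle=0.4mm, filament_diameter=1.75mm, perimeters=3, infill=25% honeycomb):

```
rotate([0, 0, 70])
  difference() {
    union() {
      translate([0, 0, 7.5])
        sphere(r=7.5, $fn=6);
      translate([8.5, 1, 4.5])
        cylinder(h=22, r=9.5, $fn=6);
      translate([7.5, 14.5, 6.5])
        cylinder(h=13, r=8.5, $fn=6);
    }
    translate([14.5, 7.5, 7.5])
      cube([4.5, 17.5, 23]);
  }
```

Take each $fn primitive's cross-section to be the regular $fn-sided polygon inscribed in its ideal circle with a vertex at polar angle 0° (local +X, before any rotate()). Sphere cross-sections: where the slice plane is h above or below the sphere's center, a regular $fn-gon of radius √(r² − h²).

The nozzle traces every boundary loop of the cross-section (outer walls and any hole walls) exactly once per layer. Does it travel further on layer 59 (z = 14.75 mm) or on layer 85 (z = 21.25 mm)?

layer 59 (z = 14.75 mm)

Layer 59 (z = 14.75): the r=7.5 sphere slices to a regular 6-gon of circumradius 1.920 (√(r²−h²) with h=7.25 from center) (perimeter = 2·6·1.920·sin(180°/6) = 11.52 mm); the cylinder at (8.5, 1): section is a regular 6-gon, circumradius r=9.5 (perimeter = 2·6·9.500·sin(180°/6) = 57.00 mm); the cylinder at (7.5, 14.5): section is a regular 6-gon, circumradius r=8.5 (perimeter = 2·6·8.500·sin(180°/6) = 51.00 mm); Combining (union): the regions partially overlap (shared area 24.95 mm²), so the edge portions inside another operand are dropped and the merged outline is re-measured after clipping — boundary = 87.31 mm; the cube at (14.5, 7.5) is present — its section is the full 4.5×17.5 rectangle (perimeter 44.00 mm); After the difference (first − rest): starting from that combined region, the 4.5×17.5 cube at (14.5, 7.5) partially overlaps it — only the 3.90 mm² overlap (of its 78.75 mm²) is removed, clipping the outline — boundary = 86.51 mm; (whole slice rotated 70° about Z — lengths, areas and connectivity unchanged). So its perimeter = 86.51 mm. Layer 85 (z = 21.25): the sphere is not intersected at this z (|z−center|=13.750 > r=7.5); the r=9.5 cylinder at (8.5, 1) gives a regular 6-gon of circumradius 9.5 (constant along its height) (perimeter = 2·6·9.500·sin(180°/6) = 57.00 mm); the cylinder at (7.5, 14.5) is absent (z outside [6.5, 19.5]); Taking the union: only the r=9.5 cylinder at (8.5, 1) is present, so the union is just that shape — boundary = 57.00 mm; the cube at (14.5, 7.5) (footprint 4.5×17.5) is included at this height (perimeter 44.00 mm); After the difference (first − rest): starting from the result so far, the 4.5×17.5 cube at (14.5, 7.5) misses the remaining region (no effect) — boundary = 57.00 mm; (rotated 70° about Z; rotation is an isometry so areas/perimeters/island counts are preserved). So its perimeter = 57.00 mm. Layer 59 is larger (86.51 vs 57.00 mm).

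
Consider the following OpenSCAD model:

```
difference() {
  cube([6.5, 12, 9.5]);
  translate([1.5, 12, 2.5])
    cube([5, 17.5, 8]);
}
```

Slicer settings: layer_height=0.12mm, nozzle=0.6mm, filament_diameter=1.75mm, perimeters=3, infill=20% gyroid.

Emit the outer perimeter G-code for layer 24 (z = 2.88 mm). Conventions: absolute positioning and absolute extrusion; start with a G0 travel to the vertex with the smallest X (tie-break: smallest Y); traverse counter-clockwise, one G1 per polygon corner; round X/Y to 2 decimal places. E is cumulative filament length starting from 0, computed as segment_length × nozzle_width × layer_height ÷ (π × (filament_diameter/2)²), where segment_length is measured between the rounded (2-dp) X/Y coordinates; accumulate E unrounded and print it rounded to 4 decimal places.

At z = 2.88 mm: the 6.5×12 cube contributes its full rectangle; the cube at (1.5, 12) (footprint 5×17.5) is included at this height; After the difference (first − rest): starting from the 6.5×12 cube, the 5×17.5 cube at (1.5, 12) misses the remaining region (no effect) — 1 connected region. The outline is a single polygon with 4 vertices. Extrusion per mm of travel: 0.6 × 0.12 / (π × 0.875²) = 0.029934. Accumulating E over each segment gives final E = 1.1076.

G0 X0.00 Y0.00 Z2.88
G1 X6.50 Y0.00 E0.1946
G1 X6.50 Y12.00 E0.5538
G1 X0.00 Y12.00 E0.7484
G1 X0.00 Y0.00 E1.1076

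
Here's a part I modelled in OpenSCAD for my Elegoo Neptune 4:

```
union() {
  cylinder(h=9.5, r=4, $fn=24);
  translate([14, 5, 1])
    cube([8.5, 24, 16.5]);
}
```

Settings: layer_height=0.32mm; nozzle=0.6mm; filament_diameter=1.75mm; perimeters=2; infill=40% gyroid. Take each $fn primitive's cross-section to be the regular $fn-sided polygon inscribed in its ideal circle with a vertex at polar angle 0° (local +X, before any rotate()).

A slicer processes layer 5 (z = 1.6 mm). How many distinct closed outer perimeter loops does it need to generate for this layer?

At z = 1.6 mm: the r=4 cylinder gives a regular 24-gon of circumradius 4 (constant along its height); the 8.5×24 cube at (14, 5) contributes its full rectangle; Combining (union): the 2 present regions are separate (no shared area or edge), so areas and boundary lengths simply add and each stays a separate island — 2 connected regions. The result has 2 disconnected regions.

2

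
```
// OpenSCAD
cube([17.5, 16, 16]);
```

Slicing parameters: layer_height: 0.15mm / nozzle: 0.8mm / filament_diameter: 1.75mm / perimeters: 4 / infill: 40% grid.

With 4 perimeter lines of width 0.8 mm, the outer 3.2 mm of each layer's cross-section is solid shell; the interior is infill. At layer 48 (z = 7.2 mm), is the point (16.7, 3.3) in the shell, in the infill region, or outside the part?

At z = 7.2 mm: the cube is present — its section is the full 17.5×16 rectangle. Overall, the cross-section is a single solid region. The nearest boundary edge runs (17.50, 0.00)→(17.50, 16.00); distance from the point to it = 0.80 mm. The point is inside the cross-section, 0.80 mm from the nearest boundary — within the 3.2 mm shell band (4 × 0.8).

shell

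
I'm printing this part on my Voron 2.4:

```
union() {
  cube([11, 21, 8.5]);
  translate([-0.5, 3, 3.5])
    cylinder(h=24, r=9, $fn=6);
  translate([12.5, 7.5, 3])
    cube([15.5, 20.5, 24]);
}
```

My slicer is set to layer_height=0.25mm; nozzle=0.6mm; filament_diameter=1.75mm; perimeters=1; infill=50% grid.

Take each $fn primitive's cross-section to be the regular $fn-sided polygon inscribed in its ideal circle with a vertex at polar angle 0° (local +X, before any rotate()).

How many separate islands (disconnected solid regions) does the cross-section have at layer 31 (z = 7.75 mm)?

2

At z = 7.75 mm: the 11×21 cube contributes its full rectangle; the cylinder at (-0.5, 3): section is a regular 6-gon, circumradius r=9; the cube at (12.5, 7.5) (footprint 15.5×20.5) is included at this height; Merging all regions: the regions partially overlap (shared area 71.62 mm²), so overlapping operands fuse into one piece — 2 connected regions. Overall, the cross-section has 2 separate islands. Island count = 2.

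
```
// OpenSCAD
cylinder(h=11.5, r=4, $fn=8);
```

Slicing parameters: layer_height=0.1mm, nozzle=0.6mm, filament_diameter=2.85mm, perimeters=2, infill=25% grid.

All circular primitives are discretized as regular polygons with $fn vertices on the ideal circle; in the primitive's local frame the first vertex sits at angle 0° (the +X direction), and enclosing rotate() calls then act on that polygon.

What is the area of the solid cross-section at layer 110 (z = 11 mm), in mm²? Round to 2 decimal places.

45.25 mm²

At z = 11 mm: the r=4 cylinder contributes a regular 8-gon of circumradius 4 (area = (8/2)·4.000²·sin(360°/8) = 45.25 mm²). Overall, the cross-section is a single solid region. Net area = 45.25 mm².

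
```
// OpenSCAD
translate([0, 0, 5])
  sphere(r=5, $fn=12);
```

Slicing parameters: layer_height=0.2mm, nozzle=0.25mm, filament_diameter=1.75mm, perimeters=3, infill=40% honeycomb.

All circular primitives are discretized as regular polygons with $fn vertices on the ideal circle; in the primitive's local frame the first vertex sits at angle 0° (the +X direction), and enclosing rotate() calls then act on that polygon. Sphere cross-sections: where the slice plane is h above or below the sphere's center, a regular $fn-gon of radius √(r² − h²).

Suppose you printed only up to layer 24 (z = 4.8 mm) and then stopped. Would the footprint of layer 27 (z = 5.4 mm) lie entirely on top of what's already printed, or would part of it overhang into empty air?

Compare the two slices. At z = 4.8: the r=5 sphere contributes a regular 12-gon of circumradius √(5²−0.2²) = 4.996 (area = (12/2)·4.996²·sin(360°/12) = 74.88 mm²). At z = 5.4: the r=5 sphere slices to a regular 12-gon of circumradius 4.984 (√(r²−h²) with h=0.4 from center) (area = (12/2)·4.984²·sin(360°/12) = 74.52 mm²). Checking containment: the cross-section at z = 5.4 is a subset of the cross-section at z = 4.8.

entirely on top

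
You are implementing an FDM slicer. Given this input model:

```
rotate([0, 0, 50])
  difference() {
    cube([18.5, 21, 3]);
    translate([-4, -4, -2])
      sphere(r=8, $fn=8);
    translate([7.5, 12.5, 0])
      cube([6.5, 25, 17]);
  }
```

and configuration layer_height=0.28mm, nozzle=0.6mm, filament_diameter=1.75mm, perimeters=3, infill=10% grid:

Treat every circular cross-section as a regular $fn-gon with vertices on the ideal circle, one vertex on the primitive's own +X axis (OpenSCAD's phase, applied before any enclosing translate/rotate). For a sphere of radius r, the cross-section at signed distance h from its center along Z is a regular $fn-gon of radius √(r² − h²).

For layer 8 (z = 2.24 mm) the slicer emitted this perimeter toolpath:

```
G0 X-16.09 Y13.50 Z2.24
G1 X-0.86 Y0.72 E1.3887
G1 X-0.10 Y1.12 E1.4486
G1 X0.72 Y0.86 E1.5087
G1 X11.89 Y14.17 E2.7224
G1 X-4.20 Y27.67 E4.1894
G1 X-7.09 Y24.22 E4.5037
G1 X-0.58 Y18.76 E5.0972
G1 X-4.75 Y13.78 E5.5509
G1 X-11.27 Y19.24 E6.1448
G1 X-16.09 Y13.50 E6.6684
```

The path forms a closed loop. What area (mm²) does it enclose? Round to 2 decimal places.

332.34 mm²

Apply the shoelace formula to the sequence of (X, Y) vertices; enclosed area = 332.34 mm².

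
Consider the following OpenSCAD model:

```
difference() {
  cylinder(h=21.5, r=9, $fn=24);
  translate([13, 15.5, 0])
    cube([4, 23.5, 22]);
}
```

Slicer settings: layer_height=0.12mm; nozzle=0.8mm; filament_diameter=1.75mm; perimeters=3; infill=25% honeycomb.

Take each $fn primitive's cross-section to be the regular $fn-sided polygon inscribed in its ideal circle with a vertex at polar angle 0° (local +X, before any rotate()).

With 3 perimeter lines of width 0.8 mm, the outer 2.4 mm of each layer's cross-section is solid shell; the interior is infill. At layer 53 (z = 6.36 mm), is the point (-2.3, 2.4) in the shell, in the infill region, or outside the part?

At z = 6.36 mm: the cylinder: section is a regular 24-gon, circumradius r=9; the cube at (13, 15.5) is present — its section is the full 4×23.5 rectangle; Taking the first minus the rest: starting from the r=9 cylinder, the 4×23.5 cube at (13, 15.5) misses the remaining region (no effect) — 1 connected region. Overall, the cross-section is a single solid region. The nearest boundary edge runs (-6.36, 6.36)→(-4.50, 7.79); distance from the point to it = 5.62 mm. The point is inside the cross-section and 5.62 mm from the nearest boundary — more than the 2.4 mm shell width (3 × 0.8), so it's in the infill interior.

infill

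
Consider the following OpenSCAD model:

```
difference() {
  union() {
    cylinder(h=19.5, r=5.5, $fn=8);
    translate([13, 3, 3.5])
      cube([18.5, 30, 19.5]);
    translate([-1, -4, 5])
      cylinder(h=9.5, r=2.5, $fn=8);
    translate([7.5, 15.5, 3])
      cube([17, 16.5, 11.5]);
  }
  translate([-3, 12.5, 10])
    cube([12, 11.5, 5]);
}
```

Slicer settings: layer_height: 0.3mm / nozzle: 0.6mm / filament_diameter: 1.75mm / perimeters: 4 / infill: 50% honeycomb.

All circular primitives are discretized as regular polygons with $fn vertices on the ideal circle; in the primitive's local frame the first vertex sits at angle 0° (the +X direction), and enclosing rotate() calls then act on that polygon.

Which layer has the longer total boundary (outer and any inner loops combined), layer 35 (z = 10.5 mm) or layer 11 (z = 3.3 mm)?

Layer 35 (z = 10.5): the r=5.5 cylinder contributes a regular 8-gon of circumradius 5.5 (perimeter = 2·8·5.500·sin(180°/8) = 33.68 mm); the cube at (13, 3) is present — its section is the full 18.5×30 rectangle (perimeter 97.00 mm); the r=2.5 cylinder at (-1, -4) gives a regular 8-gon of circumradius 2.5 (constant along its height) (perimeter = 2·8·2.500·sin(180°/8) = 15.31 mm); the 17×16.5 cube at (7.5, 15.5) contributes its full rectangle (perimeter 67.00 mm); Merging all regions: the regions partially overlap (shared area 202.89 mm²), so the edge portions inside another operand are dropped and the merged outline is re-measured after clipping — boundary = 143.21 mm; the cube at (-3, 12.5) (footprint 12×11.5) is included at this height (perimeter 47.00 mm); Taking the first minus the rest: starting from that combined region, the 12×11.5 cube at (-3, 12.5) partially overlaps it — only the 12.75 mm² overlap (of its 138.00 mm²) is removed, clipping the outline — boundary = 143.21 mm. So its perimeter = 143.21 mm. Layer 11 (z = 3.3): the cylinder: section is a regular 8-gon, circumradius r=5.5 (perimeter = 2·8·5.500·sin(180°/8) = 33.68 mm); the cube at (13, 3) is absent (z outside [3.5, 23]); the cylinder at (-1, -4) is not intersected at this z (z outside [5, 14.5]); the cube at (7.5, 15.5) (footprint 17×16.5) is included at this height (perimeter 67.00 mm); Merging all regions: the 2 present regions are separate (no shared area or edge), so areas and boundary lengths simply add and each stays a separate island — boundary = 100.68 mm; the cube at (-3, 12.5) is not intersected at this z (z outside [10, 15]); After the difference (first − rest): none of the subtracted shapes is present at this height, so the result so far is unchanged — boundary = 100.68 mm. So its perimeter = 100.68 mm. Layer 35 is larger (143.21 vs 100.68 mm).

layer 35 (z = 10.5 mm)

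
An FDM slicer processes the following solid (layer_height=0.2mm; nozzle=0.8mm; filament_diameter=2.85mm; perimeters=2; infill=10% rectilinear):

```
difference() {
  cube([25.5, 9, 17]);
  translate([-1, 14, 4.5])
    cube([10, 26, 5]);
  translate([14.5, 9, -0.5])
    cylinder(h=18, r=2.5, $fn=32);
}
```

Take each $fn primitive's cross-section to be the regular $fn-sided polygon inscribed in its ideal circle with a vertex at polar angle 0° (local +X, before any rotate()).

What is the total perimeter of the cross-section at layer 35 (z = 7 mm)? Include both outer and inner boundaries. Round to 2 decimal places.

71.84 mm

At z = 7 mm: the 25.5×9 cube contributes its full rectangle (perimeter 69.00 mm); the cube at (-1, 14) is present — its section is the full 10×26 rectangle (perimeter 72.00 mm); the cylinder at (14.5, 9): section is a regular 32-gon, circumradius r=2.5 (perimeter = 2·32·2.500·sin(180°/32) = 15.68 mm); Subtracting the remaining from the first: starting from the 25.5×9 cube, the 10×26 cube at (-1, 14) misses the remaining region (no effect); the r=2.5 cylinder at (14.5, 9) partially overlaps it — only the 9.75 mm² overlap (of its 19.51 mm²) is removed, clipping the outline — boundary = 71.84 mm. Overall, the cross-section is a single solid region. Total boundary length (outer) = 71.84 mm.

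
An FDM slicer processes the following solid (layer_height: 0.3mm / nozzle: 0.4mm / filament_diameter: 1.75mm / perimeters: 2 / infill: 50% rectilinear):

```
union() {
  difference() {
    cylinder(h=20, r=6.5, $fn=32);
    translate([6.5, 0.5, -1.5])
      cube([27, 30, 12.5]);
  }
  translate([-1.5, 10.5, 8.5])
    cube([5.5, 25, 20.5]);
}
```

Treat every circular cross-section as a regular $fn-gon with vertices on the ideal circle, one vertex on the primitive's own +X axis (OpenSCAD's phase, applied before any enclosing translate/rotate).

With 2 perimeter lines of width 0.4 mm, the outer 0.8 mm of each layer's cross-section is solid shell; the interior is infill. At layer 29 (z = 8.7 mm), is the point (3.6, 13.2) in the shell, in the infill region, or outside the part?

At z = 8.7 mm: the cylinder: section is a regular 32-gon, circumradius r=6.5; the cube at (6.5, 0.5) (footprint 27×30) is included at this height; Taking the first minus the rest: starting from the r=6.5 cylinder, the 27×30 cube at (6.5, 0.5) misses the remaining region (no effect) — 1 connected region; the cube at (-1.5, 10.5) (footprint 5.5×25) is included at this height; Merging all regions: the 2 present regions are separate (no shared area or edge), so areas and boundary lengths simply add and each stays a separate island — 2 connected regions. Overall, the cross-section has 2 separate islands. The nearest boundary edge runs (4.00, 35.50)→(4.00, 10.50); distance from the point to it = 0.40 mm. (Shell/infill is judged within the island containing the point — the largest one.) The point is inside the cross-section, 0.40 mm from the nearest boundary — within the 0.8 mm shell band (2 × 0.4).

shell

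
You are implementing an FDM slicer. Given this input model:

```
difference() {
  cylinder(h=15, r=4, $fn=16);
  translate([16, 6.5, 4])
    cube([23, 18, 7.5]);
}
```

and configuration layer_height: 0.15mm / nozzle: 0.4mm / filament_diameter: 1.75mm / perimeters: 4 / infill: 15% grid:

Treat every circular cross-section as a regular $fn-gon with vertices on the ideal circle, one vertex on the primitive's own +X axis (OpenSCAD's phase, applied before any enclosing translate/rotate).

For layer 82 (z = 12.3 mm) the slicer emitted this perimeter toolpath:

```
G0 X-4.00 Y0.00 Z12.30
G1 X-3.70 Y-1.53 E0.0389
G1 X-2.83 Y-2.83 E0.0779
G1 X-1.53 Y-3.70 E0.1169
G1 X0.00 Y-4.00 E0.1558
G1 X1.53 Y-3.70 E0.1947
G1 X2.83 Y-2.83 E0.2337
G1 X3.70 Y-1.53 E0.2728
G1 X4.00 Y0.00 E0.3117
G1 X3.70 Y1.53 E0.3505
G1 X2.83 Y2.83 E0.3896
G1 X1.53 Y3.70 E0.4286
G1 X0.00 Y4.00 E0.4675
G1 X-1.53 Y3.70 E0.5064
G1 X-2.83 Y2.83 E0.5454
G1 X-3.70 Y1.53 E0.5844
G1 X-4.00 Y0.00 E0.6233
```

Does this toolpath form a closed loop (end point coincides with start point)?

yes

Start point (G0): (-4.00, 0.00). End point (last G1): the path returns to the start — closed.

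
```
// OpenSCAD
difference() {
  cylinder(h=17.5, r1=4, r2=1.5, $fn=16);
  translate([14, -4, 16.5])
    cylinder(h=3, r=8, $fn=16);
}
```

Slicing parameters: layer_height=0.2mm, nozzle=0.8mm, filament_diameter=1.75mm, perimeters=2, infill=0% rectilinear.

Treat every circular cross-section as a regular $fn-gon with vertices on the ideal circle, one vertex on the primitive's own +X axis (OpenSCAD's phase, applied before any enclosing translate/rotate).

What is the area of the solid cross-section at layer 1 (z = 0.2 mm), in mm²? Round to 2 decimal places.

At z = 0.2 mm: the cone contributes a regular 16-gon of circumradius 3.971 (interpolated between r1=4 and r2=1.5 at t=0.011) (area = (16/2)·3.971²·sin(360°/16) = 48.29 mm²); the cylinder at (14, -4) is absent (z outside [16.5, 19.5]); Taking the first minus the rest: none of the subtracted shapes is present at this height, so the cone is unchanged — area = 48.29 mm². Overall, the cross-section is a single solid region. Net area = 48.29 mm².

48.29 mm²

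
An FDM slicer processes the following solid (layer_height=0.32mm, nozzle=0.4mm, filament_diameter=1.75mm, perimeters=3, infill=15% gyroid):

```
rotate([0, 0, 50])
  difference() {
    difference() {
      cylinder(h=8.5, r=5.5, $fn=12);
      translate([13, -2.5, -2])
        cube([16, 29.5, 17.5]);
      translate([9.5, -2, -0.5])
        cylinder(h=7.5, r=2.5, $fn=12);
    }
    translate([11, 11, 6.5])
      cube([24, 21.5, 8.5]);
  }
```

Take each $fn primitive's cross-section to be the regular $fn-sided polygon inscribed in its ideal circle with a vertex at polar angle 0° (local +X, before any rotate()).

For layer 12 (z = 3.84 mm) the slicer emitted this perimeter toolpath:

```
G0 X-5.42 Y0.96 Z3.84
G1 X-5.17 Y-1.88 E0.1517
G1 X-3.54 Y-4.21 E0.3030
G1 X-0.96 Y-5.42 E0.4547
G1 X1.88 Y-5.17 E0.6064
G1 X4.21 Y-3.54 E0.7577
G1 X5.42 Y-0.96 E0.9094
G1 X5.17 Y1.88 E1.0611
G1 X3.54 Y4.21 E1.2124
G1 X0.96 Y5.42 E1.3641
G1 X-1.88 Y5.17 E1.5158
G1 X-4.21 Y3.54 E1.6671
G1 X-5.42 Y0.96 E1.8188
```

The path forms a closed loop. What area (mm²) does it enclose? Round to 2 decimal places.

Apply the shoelace formula to the sequence of (X, Y) vertices; enclosed area = 90.82 mm².

90.82 mm²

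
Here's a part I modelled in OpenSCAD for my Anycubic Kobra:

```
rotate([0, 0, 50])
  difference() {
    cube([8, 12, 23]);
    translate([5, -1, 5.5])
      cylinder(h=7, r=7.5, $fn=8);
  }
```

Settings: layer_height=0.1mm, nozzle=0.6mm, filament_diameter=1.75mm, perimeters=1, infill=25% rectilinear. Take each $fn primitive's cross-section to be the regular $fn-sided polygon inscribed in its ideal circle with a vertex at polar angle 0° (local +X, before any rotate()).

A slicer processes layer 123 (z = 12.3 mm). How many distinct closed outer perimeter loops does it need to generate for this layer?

1

At z = 12.3 mm: the 8×12 cube contributes its full rectangle; the r=7.5 cylinder at (5, -1) contributes a regular 8-gon of circumradius 7.5; Taking the first minus the rest: starting from the 8×12 cube, the r=7.5 cylinder at (5, -1) partially overlaps it — only the 44.96 mm² overlap (of its 159.10 mm²) is removed, clipping the outline — 1 connected region; (rotated 50° about Z; rotation is an isometry so areas/perimeters/island counts are preserved). The result has 1 disconnected region.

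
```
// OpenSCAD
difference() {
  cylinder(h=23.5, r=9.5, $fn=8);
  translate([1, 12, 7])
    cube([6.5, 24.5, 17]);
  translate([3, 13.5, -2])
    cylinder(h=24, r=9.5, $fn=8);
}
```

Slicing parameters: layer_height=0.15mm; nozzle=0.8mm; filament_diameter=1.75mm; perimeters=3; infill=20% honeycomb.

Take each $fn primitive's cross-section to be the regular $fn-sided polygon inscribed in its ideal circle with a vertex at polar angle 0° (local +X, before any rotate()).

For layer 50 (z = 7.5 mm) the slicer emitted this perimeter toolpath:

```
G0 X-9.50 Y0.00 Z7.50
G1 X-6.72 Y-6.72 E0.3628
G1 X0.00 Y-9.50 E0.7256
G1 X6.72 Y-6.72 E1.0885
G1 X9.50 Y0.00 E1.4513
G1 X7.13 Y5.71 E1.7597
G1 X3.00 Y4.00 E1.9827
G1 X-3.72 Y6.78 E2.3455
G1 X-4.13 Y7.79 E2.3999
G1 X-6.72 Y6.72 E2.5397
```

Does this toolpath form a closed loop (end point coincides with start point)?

no

Start point (G0): (-9.50, 0.00). End point (last G1): the path does not return to the start — open.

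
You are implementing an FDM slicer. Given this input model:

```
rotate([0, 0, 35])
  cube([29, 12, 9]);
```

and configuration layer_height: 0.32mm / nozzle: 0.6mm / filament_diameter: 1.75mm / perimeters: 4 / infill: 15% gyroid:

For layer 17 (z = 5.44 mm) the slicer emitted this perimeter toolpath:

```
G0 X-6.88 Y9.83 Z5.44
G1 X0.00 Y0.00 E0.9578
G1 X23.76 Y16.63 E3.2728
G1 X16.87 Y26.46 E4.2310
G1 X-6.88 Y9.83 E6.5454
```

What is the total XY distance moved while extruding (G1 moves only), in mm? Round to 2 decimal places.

Sum the Euclidean lengths of each G1 segment: total = 82.00 mm.

82.00 mm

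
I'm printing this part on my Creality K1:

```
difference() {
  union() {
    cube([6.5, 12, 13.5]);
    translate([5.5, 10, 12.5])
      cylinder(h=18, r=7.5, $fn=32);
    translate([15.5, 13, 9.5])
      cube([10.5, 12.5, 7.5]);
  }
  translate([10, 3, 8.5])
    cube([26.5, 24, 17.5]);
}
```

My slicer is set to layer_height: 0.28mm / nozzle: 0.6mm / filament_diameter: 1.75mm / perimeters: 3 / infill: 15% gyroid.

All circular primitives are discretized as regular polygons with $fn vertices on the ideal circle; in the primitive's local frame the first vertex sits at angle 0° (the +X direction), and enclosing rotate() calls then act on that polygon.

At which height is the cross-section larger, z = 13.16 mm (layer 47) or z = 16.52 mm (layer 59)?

layer 47 (z = 13.16 mm)

Layer 47 (z = 13.16): the 6.5×12 cube contributes its full rectangle (area 78.00 mm²); the r=7.5 cylinder at (5.5, 10) contributes a regular 32-gon of circumradius 7.5 (area = (32/2)·7.500²·sin(360°/32) = 175.58 mm²); the cube at (15.5, 13) (footprint 10.5×12.5) is included at this height (area 131.25 mm²); Combining (union): the regions partially overlap — summed areas 384.83 mm² minus the doubly-counted overlap 57.48 mm² gives 327.35 mm² — area = 327.35 mm²; the cube at (10, 3) is present — its section is the full 26.5×24 rectangle (area 636.00 mm²); After the difference (first − rest): starting from the result so far (327.35 mm²), the 26.5×24 cube at (10, 3) partially overlaps it — only the 156.07 mm² overlap (of its 636.00 mm²) is removed, clipping the outline — area = 171.28 mm². So its area = 171.28 mm². Layer 59 (z = 16.52): the cube does not reach this height (z outside [0, 13.5]); the r=7.5 cylinder at (5.5, 10) contributes a regular 32-gon of circumradius 7.5 (area = (32/2)·7.500²·sin(360°/32) = 175.58 mm²); the 10.5×12.5 cube at (15.5, 13) contributes its full rectangle (area 131.25 mm²); Combining (union): the 2 present regions are separate (no shared area or edge), so areas and boundary lengths simply add and each stays a separate island — area = 306.83 mm²; the cube at (10, 3) (footprint 26.5×24) is included at this height (area 636.00 mm²); Taking the first minus the rest: starting from that combined region (306.83 mm²), the 26.5×24 cube at (10, 3) partially overlaps it — only the 156.07 mm² overlap (of its 636.00 mm²) is removed, clipping the outline — area = 150.76 mm². So its area = 150.76 mm². Layer 47 is larger (171.28 vs 150.76 mm²).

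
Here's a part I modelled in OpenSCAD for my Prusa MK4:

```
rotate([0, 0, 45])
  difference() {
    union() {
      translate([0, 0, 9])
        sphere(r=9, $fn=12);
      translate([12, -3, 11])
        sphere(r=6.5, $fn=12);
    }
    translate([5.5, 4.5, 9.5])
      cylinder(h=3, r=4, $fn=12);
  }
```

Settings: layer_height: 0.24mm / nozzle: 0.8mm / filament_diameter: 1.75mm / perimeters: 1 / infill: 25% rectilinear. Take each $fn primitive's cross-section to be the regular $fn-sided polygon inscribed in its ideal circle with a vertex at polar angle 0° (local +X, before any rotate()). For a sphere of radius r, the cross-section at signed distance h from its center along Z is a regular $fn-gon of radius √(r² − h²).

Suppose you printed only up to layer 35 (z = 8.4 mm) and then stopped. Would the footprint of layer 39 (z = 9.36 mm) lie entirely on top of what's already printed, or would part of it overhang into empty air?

part overhangs

Compare the two slices. At z = 8.4: the r=9 sphere slices to a regular 12-gon of circumradius 8.980 (√(r²−h²) with h=0.6 from center) (area = (12/2)·8.980²·sin(360°/12) = 241.92 mm²); the r=6.5 sphere at (12, -3) contributes a regular 12-gon of circumradius √(6.5²−2.6²) = 5.957 (area = (12/2)·5.957²·sin(360°/12) = 106.47 mm²); Combining (union): the regions partially overlap — summed areas 348.39 mm² minus the doubly-counted overlap 11.46 mm² gives 336.93 mm² — area = 336.93 mm²; the cylinder at (5.5, 4.5) does not reach this height (z outside [9.5, 12.5]); Taking the first minus the rest: none of the subtracted shapes is present at this height, so that combined region is unchanged — area = 336.93 mm²; (rotated 45° about Z; rotation is an isometry so areas/perimeters/island counts are preserved). At z = 9.36: the sphere: section is a regular 12-gon, circumradius = √(r²−h²) = √(9²−0.36²) = 8.993 (area = (12/2)·8.993²·sin(360°/12) = 242.61 mm²); the sphere at (12, -3): section is a regular 12-gon, circumradius = √(r²−h²) = √(6.5²−1.64²) = 6.290 (area = (12/2)·6.290²·sin(360°/12) = 118.68 mm²); Combining (union): the regions partially overlap — summed areas 361.29 mm² minus the doubly-counted overlap 14.28 mm² gives 347.01 mm² — area = 347.01 mm²; the cylinder at (5.5, 4.5) is absent (z outside [9.5, 12.5]); Subtracting the remaining from the first: none of the subtracted shapes is present at this height, so that combined region is unchanged — area = 347.01 mm²; (rotated 45° about Z; rotation is an isometry so areas/perimeters/island counts are preserved). Checking containment: at z = 9.36 the cross-section extends beyond the z = 8.4 cross-section by about 10.08 mm².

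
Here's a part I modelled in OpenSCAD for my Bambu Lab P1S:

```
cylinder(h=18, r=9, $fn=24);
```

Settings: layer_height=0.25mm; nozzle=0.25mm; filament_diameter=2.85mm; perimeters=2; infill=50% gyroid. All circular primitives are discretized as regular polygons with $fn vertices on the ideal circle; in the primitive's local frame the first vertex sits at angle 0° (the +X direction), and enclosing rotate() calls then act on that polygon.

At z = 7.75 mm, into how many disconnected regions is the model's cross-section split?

At z = 7.75 mm: the cylinder: section is a regular 24-gon, circumradius r=9. The result has 1 disconnected region.

1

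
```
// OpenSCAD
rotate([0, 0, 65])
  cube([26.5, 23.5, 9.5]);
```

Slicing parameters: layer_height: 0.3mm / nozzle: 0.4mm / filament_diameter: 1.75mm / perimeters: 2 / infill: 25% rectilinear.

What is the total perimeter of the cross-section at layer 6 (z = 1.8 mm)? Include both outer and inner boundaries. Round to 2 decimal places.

At z = 1.8 mm: the cube is present — its section is the full 26.5×23.5 rectangle (perimeter 100.00 mm); (whole slice rotated 65° about Z — lengths, areas and connectivity unchanged). Overall, the cross-section is a single solid region. Total boundary length (outer) = 100.00 mm.

100.00 mm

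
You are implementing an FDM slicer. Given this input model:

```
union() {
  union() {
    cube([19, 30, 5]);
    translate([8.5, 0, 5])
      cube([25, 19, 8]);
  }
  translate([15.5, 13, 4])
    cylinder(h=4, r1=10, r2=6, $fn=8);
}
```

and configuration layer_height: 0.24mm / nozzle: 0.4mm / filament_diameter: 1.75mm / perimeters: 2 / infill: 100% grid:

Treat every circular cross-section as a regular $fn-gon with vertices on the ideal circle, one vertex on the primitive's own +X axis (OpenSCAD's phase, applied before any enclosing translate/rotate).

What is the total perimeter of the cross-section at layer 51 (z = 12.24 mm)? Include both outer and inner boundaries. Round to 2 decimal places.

88.00 mm

At z = 12.24 mm: the cube is absent (z outside [0, 5]); the cube at (8.5, 0) is present — its section is the full 25×19 rectangle (perimeter 88.00 mm); Combining (union): only the 25×19 cube at (8.5, 0) is present, so the union is just that shape — boundary = 88.00 mm; the cone at (15.5, 13) does not reach this height (z outside [4, 8]); Combining (union): only that combined region is present, so the union is just that shape — boundary = 88.00 mm. Overall, the cross-section is a single solid region. Total boundary length (outer) = 88.00 mm.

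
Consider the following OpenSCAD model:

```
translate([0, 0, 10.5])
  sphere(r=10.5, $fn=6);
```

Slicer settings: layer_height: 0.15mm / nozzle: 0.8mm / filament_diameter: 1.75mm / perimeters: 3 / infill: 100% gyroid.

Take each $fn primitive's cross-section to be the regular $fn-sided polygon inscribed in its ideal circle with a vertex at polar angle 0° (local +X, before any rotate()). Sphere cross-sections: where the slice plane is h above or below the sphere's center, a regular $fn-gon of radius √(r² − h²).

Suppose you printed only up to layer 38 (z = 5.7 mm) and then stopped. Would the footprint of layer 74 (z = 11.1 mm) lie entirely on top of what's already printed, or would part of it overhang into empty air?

part overhangs

Compare the two slices. At z = 5.7: the r=10.5 sphere slices to a regular 6-gon of circumradius 9.339 (√(r²−h²) with h=4.8 from center) (area = (6/2)·9.339²·sin(360°/6) = 226.58 mm²). At z = 11.1: the r=10.5 sphere contributes a regular 6-gon of circumradius √(10.5²−0.6²) = 10.483 (area = (6/2)·10.483²·sin(360°/6) = 285.50 mm²). Checking containment: at z = 11.1 the cross-section extends beyond the z = 5.7 cross-section by about 58.92 mm².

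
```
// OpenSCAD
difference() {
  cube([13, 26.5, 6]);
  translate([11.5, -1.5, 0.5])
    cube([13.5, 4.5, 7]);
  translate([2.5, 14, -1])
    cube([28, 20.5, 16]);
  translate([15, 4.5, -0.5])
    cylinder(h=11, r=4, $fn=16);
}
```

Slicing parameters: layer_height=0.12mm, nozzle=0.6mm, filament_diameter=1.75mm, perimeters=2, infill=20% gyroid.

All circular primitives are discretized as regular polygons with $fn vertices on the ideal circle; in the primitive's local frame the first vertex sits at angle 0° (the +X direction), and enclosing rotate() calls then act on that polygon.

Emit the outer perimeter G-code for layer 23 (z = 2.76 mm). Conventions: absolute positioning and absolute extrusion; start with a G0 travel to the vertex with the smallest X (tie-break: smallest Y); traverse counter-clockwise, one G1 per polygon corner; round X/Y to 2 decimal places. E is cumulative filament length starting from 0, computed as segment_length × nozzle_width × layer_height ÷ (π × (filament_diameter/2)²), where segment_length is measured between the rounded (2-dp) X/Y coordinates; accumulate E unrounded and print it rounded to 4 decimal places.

At z = 2.76 mm: the cube (footprint 13×26.5) is included at this height; the cube at (11.5, -1.5) (footprint 13.5×4.5) is included at this height; the cube at (2.5, 14) is present — its section is the full 28×20.5 rectangle; the cylinder at (15, 4.5): section is a regular 16-gon, circumradius r=4; Subtracting the remaining from the first: starting from the 13×26.5 cube, the 13.5×4.5 cube at (11.5, -1.5) partially overlaps it — only the 4.50 mm² overlap (of its 60.75 mm²) is removed, clipping the outline; the 28×20.5 cube at (2.5, 14) partially overlaps it — only the 131.25 mm² overlap (of its 574.00 mm²) is removed, clipping the outline; the r=4 cylinder at (15, 4.5) partially overlaps it — only the 7.51 mm² overlap (of its 48.98 mm²) is removed, clipping the outline — 1 connected region. The outline is a single polygon with 12 vertices. Extrusion per mm of travel: 0.6 × 0.12 / (π × 0.875²) = 0.029934. Accumulating E over each segment gives final E = 2.3448.

G0 X0.00 Y0.00 Z2.76
G1 X11.50 Y0.00 E0.3442
G1 X11.50 Y2.68 E0.4245
G1 X11.30 Y2.97 E0.4350
G1 X11.00 Y4.50 E0.4817
G1 X11.30 Y6.03 E0.5284
G1 X12.17 Y7.33 E0.5752
G1 X13.00 Y7.88 E0.6050
G1 X13.00 Y14.00 E0.7882
G1 X2.50 Y14.00 E1.1025
G1 X2.50 Y26.50 E1.4767
G1 X0.00 Y26.50 E1.5515
G1 X0.00 Y0.00 E2.3448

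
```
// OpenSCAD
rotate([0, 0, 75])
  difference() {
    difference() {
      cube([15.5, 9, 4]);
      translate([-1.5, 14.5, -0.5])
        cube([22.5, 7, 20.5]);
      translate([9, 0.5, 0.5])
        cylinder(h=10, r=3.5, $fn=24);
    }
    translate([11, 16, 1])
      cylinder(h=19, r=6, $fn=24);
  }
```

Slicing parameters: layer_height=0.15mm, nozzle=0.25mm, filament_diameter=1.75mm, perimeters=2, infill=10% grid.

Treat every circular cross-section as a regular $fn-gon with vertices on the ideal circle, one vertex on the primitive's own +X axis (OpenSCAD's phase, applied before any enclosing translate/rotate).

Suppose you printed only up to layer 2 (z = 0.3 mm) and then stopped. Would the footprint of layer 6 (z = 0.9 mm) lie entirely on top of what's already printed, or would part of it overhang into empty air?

entirely on top

Compare the two slices. At z = 0.3: the 15.5×9 cube contributes its full rectangle (area 139.50 mm²); the cube at (-1.5, 14.5) (footprint 22.5×7) is included at this height (area 157.50 mm²); the cylinder at (9, 0.5) is not intersected at this z (z outside [0.5, 10.5]); After the difference (first − rest): starting from the 15.5×9 cube (139.50 mm²), the 22.5×7 cube at (-1.5, 14.5) misses the remaining region (no effect) — area = 139.50 mm²; the cylinder at (11, 16) is not intersected at this z (z outside [1, 20]); Subtracting the remaining from the first: none of the subtracted shapes is present at this height, so the result so far is unchanged — area = 139.50 mm²; (rotated 75° about Z; rotation is an isometry so areas/perimeters/island counts are preserved). At z = 0.9: the cube is present — its section is the full 15.5×9 rectangle (area 139.50 mm²); the cube at (-1.5, 14.5) (footprint 22.5×7) is included at this height (area 157.50 mm²); the r=3.5 cylinder at (9, 0.5) gives a regular 24-gon of circumradius 3.5 (constant along its height) (area = (24/2)·3.500²·sin(360°/24) = 38.05 mm²); Subtracting the remaining from the first: starting from the 15.5×9 cube (139.50 mm²), the 22.5×7 cube at (-1.5, 14.5) misses the remaining region (no effect); the r=3.5 cylinder at (9, 0.5) partially overlaps it — only the 22.49 mm² overlap (of its 38.05 mm²) is removed, clipping the outline — area = 117.01 mm²; the cylinder at (11, 16) is absent (z outside [1, 20]); Taking the first minus the rest: none of the subtracted shapes is present at this height, so the result so far is unchanged — area = 117.01 mm²; (rotated 75° about Z; rotation is an isometry so areas/perimeters/island counts are preserved). Checking containment: the cross-section at z = 0.9 is a subset of the cross-section at z = 0.3.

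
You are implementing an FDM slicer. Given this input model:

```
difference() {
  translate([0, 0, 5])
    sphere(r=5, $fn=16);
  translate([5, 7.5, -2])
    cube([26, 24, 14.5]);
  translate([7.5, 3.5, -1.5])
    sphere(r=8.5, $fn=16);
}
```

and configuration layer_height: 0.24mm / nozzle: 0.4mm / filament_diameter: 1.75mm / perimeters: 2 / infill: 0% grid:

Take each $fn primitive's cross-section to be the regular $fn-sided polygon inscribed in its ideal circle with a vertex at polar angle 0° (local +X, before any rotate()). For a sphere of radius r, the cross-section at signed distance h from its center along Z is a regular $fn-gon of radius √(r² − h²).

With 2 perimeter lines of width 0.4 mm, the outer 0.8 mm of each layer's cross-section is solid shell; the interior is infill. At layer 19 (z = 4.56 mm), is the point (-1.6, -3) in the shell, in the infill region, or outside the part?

At z = 4.56 mm: the sphere: section is a regular 16-gon, circumradius = √(r²−h²) = √(5²−0.44²) = 4.981; the cube at (5, 7.5) (footprint 26×24) is included at this height; the r=8.5 sphere at (7.5, 3.5) contributes a regular 16-gon of circumradius √(8.5²−6.06²) = 5.960; After the difference (first − rest): starting from the r=5 sphere, the 26×24 cube at (5, 7.5) misses the remaining region (no effect); the r=8.5 sphere at (7.5, 3.5) partially overlaps it — only the 11.90 mm² overlap (of its 108.76 mm²) is removed, clipping the outline — 1 connected region. Overall, the cross-section is a single solid region. The nearest boundary edge runs (-1.91, -4.60)→(-3.52, -3.52); distance from the point to it = 1.50 mm. The point is inside the cross-section and 1.50 mm from the nearest boundary — more than the 0.8 mm shell width (2 × 0.4), so it's in the infill interior.

infill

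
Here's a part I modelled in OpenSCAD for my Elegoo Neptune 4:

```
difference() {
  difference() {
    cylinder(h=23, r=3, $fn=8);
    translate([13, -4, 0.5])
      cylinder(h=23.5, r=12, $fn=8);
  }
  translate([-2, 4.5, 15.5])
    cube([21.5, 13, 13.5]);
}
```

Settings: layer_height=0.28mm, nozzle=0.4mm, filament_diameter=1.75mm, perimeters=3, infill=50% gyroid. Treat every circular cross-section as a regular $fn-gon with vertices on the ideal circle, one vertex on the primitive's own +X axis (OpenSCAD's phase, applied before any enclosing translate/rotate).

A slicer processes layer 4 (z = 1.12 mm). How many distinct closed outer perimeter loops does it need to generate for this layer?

At z = 1.12 mm: the r=3 cylinder contributes a regular 8-gon of circumradius 3; the r=12 cylinder at (13, -4) contributes a regular 8-gon of circumradius 12; Subtracting the remaining from the first: starting from the r=3 cylinder, the r=12 cylinder at (13, -4) partially overlaps it — only the 0.83 mm² overlap (of its 407.29 mm²) is removed, clipping the outline — 1 connected region; the cube at (-2, 4.5) is not intersected at this z (z outside [15.5, 29]); After the difference (first − rest): none of the subtracted shapes is present at this height, so the result so far is unchanged — 1 connected region. The result has 1 disconnected region.

1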